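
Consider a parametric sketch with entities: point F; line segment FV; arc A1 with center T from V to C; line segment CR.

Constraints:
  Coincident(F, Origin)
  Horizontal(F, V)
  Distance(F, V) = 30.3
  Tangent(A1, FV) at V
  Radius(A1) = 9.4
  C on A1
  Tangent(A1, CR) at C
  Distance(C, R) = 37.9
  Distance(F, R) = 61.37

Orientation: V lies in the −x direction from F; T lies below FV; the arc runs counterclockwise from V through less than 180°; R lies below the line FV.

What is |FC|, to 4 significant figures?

40.84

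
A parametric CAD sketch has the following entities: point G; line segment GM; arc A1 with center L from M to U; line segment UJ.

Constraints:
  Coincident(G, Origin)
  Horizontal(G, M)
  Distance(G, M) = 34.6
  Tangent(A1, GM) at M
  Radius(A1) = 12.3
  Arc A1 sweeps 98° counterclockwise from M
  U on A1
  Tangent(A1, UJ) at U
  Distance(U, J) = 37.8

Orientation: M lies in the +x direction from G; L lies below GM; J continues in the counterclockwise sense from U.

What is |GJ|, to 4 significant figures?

58.42

On A1, M sits at bearing 90° from L; a 98° counterclockwise sweep puts U at bearing 188°, so U = L + 12.3·(cos 188°, sin 188°) = (22.42, -14.01). The tangent condition forces LU to be normal to UJ, so UJ runs along (−sin 188°, cos 188°); with |UJ| = 37.8, J = (27.68, -51.44). Then |GJ| = |J − G| = 58.42.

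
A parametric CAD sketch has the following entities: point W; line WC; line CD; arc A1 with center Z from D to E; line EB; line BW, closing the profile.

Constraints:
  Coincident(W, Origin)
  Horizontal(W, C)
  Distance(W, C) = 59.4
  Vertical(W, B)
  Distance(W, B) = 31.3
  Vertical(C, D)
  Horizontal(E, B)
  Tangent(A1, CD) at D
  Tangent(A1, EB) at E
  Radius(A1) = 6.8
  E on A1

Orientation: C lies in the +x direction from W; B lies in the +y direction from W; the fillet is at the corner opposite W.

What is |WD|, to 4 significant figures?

64.25

W is at the origin; W and C share the same y with |WC| = 59.4 and C on the +x side, so C = (59.40, 0.000). WB is vertical with |WB| = 31.3 and B on the +y side, so B = (0.000, 31.30). The virtual corner opposite W is at (59.40, 31.30). The tangent condition forces ZD to be normal to CD and A1 meets EB tangentially, so ZE is at right angles to EB, with radius 6.8, so the center Z sits 6.8 in from both sides at Z = (52.60, 24.50). That places the tangent points at D = (59.40, 24.50) on CD and E = (52.60, 31.30) on EB. Then |WD| = |D − W| = 64.25.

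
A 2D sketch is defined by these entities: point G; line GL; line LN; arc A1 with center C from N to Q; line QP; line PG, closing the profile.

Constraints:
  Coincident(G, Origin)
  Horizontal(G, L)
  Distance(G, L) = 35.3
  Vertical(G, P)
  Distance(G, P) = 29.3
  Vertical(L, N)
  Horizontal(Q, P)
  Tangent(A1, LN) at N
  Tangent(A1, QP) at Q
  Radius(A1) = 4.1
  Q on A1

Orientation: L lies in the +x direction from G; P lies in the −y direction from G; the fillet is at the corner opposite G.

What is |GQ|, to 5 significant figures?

42.801

G is at the origin; GL is horizontal with |GL| = 35.3 and L on the +x side, so L = (35.300, 0.0000). GP is vertical with |GP| = 29.3 and P on the −y side, so P = (0.0000, -29.300). The virtual corner opposite G is at (35.300, -29.300). A1 meets LN tangentially, so CN is at right angles to LN and tangency of A1 to QP means the radius CQ is perpendicular to QP, with radius 4.1, so the center C sits 4.1 in from both sides at C = (31.200, -25.200). That places the tangent points at N = (35.300, -25.200) on LN and Q = (31.200, -29.300) on QP. Then |GQ| = |Q − G| = 42.801.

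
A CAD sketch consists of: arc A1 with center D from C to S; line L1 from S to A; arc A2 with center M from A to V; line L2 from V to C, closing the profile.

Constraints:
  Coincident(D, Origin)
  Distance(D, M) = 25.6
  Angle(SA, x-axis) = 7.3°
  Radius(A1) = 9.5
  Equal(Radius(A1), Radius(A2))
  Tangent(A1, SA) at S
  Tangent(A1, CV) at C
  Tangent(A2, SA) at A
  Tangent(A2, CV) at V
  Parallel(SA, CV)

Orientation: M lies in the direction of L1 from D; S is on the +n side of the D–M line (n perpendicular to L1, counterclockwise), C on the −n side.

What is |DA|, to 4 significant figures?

27.31

Tangency of A1 to both parallel lines with radius 9.5 puts S and C at D ± 9.5·n: S = (-1.207, 9.423), C = (1.207, -9.423). Equal radii place A and V the same way about M: A = M + 9.5·n = (24.19, 12.68), V = M − 9.5·n = (26.60, -6.170). Then |DA| = |A − D| = 27.31.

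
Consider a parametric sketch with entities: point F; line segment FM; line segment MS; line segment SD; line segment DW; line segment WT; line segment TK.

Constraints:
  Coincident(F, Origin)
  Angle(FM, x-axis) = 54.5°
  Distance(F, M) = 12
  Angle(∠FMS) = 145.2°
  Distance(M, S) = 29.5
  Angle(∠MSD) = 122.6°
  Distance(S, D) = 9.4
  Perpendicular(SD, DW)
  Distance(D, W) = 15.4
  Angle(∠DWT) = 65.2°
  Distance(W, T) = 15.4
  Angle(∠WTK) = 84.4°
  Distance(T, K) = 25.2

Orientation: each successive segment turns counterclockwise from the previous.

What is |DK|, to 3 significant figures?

12.9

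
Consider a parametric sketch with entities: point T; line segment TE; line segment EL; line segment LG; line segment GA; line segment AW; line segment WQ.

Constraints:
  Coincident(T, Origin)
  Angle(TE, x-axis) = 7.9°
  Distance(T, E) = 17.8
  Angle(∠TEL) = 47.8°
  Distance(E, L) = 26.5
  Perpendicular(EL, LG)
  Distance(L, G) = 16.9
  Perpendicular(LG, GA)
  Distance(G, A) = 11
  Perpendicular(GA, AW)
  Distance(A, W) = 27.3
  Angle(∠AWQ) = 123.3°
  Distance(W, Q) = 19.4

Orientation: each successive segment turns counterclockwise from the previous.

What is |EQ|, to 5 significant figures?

38.065

The perpendicularity gives AW at right angles to GA, so AW runs at 50.100°; with |AW| = 27.3, W = (12.411, 20.367). ∠AWQ = 123.3° gives WQ at 106.80° from the x-axis; with |WQ| = 19.4, Q = (6.8039, 38.939). Then |EQ| = |Q − E| = 38.065.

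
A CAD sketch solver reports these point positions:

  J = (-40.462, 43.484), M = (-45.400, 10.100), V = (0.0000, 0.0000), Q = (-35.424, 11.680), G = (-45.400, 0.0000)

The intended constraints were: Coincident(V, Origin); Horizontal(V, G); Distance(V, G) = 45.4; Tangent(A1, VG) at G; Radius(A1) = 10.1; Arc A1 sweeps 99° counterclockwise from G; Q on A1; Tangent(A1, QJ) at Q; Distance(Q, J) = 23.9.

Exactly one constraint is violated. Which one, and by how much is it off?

Distance(Q, J) = 23.9 — off by 8.30.

V = (0.00, 0.00) ✓; V.y = 0.00, G.y = 0.00 ✓; |VG| = 45.40 ✓; ∠(MG, GV) = 90.00° ✓; |MG| = 10.10 ✓; bearing(M→Q) − bearing(M→G) = 99.00° ✓; |MQ| = 10.10 ✓; ∠(MQ, QJ) = 90.00° ✓; |QJ| = 32.20 ✗.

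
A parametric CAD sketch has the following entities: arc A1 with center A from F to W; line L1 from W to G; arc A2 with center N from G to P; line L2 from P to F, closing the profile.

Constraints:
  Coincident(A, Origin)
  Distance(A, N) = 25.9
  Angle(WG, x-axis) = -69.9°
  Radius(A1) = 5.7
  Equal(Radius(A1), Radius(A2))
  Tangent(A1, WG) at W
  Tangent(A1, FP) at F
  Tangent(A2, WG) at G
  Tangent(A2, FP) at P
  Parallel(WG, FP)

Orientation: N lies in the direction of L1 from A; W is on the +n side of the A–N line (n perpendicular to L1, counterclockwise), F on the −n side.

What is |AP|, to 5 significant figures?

26.520

The slot axis is L1's direction at -69.9°, so u = (cos -69.9°, sin -69.9°) = (0.34366, -0.93909) and n = (−sin -69.9°, cos -69.9°) = (0.93909, 0.34366). A is at the origin and N lies 25.9 along u from A, so N = 25.9·u = (8.9008, -24.323). Tangency of A1 to both parallel lines with radius 5.7 puts W and F at A ± 5.7·n: W = (5.3528, 1.9589), F = (-5.3528, -1.9589). Equal radii place G and P the same way about N: G = N + 5.7·n = (14.254, -22.364), P = N − 5.7·n = (3.5479, -26.281). Then |AP| = |P − A| = 26.520.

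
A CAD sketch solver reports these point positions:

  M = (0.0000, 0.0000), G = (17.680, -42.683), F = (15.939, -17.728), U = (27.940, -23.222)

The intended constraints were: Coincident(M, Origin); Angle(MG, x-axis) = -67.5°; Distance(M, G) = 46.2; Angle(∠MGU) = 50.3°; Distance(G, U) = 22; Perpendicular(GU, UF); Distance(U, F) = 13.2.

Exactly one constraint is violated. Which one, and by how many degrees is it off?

Perpendicular(GU, UF) — off by 3.20°.

M = (0.00, 0.00) ✓; MG at -67.50° ✓; |MG| = 46.20 ✓; ∠MGU = 50.30° ✓; |GU| = 22.00 ✓; ∠(GU, UF) = 93.20° ✗; |UF| = 13.20 ✓.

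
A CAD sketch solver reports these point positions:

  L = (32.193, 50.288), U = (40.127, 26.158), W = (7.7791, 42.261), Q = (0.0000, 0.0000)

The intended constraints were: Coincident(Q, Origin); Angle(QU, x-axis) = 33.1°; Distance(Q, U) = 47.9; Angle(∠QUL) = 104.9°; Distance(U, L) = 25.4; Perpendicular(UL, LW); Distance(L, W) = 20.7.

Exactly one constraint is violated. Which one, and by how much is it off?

Distance(L, W) = 20.7 — off by 5.00.

Q = (0.00, 0.00) ✓; QU at 33.10° ✓; |QU| = 47.90 ✓; ∠QUL = 104.9° ✓; |UL| = 25.40 ✓; ∠(UL, LW) = 90.00° ✓; |LW| = 25.70 ✗.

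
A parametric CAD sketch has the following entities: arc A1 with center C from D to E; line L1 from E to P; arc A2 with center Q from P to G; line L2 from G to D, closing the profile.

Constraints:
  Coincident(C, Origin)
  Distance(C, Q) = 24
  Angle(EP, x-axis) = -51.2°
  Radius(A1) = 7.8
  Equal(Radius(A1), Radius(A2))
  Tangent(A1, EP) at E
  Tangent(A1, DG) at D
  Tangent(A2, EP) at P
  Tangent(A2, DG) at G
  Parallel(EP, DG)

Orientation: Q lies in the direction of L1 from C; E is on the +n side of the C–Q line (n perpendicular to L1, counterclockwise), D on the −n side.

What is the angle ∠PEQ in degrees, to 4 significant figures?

18.00°

Tangency of A1 to both parallel lines with radius 7.8 puts E and D at C ± 7.8·n: E = (6.079, 4.888), D = (-6.079, -4.888). Equal radii place P and G the same way about Q: P = Q + 7.8·n = (21.12, -13.82), G = Q − 7.8·n = (8.960, -23.59). Then cos ∠PEQ = EP·EQ / (|EP||EQ|), giving 18.00°.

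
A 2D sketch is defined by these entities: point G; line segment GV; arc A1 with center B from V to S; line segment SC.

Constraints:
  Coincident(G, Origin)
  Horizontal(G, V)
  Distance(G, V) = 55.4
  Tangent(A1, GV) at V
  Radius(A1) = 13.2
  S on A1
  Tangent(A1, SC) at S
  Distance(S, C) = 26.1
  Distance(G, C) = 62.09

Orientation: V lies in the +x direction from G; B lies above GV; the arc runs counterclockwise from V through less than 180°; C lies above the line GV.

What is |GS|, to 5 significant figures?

68.601

Checks: G = (0.00, 0.00) ✓; |BS| = 13.20 ✓; ∠(BS, SC) = 90.00° ✓; |SC| = 26.10 ✓; |GC| = 62.09 ✓.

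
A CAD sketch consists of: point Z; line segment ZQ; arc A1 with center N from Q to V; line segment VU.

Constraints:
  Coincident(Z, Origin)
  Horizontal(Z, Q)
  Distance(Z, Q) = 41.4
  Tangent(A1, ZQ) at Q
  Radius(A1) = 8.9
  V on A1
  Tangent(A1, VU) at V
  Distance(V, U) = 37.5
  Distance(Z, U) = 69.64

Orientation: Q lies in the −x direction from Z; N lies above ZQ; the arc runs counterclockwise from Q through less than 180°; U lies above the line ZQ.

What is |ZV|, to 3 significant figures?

36.2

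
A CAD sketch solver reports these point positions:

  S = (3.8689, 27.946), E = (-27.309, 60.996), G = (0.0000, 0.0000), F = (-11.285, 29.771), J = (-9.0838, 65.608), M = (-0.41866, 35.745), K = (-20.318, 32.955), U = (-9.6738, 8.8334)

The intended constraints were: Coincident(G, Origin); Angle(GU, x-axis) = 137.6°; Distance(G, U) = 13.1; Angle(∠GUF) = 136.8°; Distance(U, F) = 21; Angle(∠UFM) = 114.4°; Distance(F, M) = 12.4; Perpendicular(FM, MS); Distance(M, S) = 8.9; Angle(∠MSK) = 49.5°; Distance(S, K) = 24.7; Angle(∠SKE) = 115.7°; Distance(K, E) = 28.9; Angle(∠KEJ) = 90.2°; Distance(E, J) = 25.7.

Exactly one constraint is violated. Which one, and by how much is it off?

Distance(E, J) = 25.7 — off by 6.90.

G = (0.00, 0.00) ✓; GU at 137.6° ✓; |GU| = 13.10 ✓; ∠GUF = 136.8° ✓; |UF| = 21.00 ✓; ∠UFM = 114.4° ✓; |FM| = 12.40 ✓; ∠(FM, MS) = 90.00° ✓; |MS| = 8.900 ✓; ∠MSK = 49.50° ✓; |SK| = 24.70 ✓; ∠SKE = 115.7° ✓; |KE| = 28.90 ✓; ∠KEJ = 90.20° ✓; |EJ| = 18.80 ✗.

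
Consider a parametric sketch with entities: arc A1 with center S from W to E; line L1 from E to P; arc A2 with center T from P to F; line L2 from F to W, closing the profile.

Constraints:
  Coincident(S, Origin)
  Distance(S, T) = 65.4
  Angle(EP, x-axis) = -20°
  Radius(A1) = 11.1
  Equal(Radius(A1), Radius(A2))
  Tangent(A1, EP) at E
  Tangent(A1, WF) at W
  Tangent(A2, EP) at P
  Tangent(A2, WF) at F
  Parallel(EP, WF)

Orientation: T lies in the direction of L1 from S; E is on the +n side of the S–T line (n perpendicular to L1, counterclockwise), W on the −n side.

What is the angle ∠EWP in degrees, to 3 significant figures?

71.3°

The slot axis is L1's direction at -20.0°, so u = (cos -20.0°, sin -20.0°) = (0.940, -0.342) and n = (−sin -20.0°, cos -20.0°) = (0.342, 0.940). S is at the origin and T lies 65.4 along u from S, so T = 65.4·u = (61.5, -22.4). Tangency of A1 to both parallel lines with radius 11.1 puts E and W at S ± 11.1·n: E = (3.80, 10.4), W = (-3.80, -10.4). Equal radii place P and F the same way about T: P = T + 11.1·n = (65.3, -11.9), F = T − 11.1·n = (57.7, -32.8). Then cos ∠EWP = WE·WP / (|WE||WP|), giving 71.3°.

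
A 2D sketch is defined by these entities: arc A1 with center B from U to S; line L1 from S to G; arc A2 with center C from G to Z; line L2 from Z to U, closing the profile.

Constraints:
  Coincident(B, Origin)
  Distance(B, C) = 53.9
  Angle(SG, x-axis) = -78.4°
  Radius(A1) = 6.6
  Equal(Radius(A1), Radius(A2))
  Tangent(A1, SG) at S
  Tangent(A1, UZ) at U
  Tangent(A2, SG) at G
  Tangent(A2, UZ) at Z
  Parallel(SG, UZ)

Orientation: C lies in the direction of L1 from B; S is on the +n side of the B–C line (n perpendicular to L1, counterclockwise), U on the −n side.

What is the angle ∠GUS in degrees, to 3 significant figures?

76.2°

The slot axis is L1's direction at -78.4°, so u = (cos -78.4°, sin -78.4°) = (0.201, -0.980) and n = (−sin -78.4°, cos -78.4°) = (0.980, 0.201). B is at the origin and C lies 53.9 along u from B, so C = 53.9·u = (10.8, -52.8). Tangency of A1 to both parallel lines with radius 6.6 puts S and U at B ± 6.6·n: S = (6.47, 1.33), U = (-6.47, -1.33). Equal radii place G and Z the same way about C: G = C + 6.6·n = (17.3, -51.5), Z = C − 6.6·n = (4.37, -54.1). Then cos ∠GUS = UG·US / (|UG||US|), giving 76.2°.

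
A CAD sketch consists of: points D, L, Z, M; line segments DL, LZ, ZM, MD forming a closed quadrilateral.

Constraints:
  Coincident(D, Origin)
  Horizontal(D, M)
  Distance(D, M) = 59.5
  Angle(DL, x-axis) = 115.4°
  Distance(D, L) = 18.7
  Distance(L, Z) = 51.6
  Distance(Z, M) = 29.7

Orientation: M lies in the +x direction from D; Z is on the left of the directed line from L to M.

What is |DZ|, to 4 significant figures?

49.57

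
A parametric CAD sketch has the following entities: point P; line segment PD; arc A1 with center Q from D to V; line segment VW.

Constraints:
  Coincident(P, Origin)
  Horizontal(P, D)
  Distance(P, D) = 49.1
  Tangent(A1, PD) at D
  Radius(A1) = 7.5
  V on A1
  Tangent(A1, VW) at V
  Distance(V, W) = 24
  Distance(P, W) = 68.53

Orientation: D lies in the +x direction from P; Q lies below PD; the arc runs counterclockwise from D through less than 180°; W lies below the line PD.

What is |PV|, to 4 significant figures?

46.03

P is at the origin; PD is horizontal with |PD| = 49.1 and D on the +x side, so D = (49.10, 0.000). A1 meets PD tangentially, so QD is at right angles to PD, so Q = D + (0, -7.5) = (49.10, -7.500). Since QV ⟂ VW (tangency), |QW| = √(7.5² + 24.0²) = 25.14 regardless of where V sits on A1. So W lies on both circle(P, 68.53) and circle(Q, 25.14); the below-PD intersection is W = (62.07, -29.04). V is the foot of the tangent from W: V = (44.12, -13.11).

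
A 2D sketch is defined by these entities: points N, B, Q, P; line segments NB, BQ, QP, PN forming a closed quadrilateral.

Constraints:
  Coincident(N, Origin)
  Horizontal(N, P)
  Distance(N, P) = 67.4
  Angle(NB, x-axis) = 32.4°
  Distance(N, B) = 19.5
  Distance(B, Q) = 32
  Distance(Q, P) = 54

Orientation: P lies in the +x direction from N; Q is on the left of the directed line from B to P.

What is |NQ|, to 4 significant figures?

49.64

Checks: |BQ| = 32.00 ✓; |QP| = 54.00 ✓.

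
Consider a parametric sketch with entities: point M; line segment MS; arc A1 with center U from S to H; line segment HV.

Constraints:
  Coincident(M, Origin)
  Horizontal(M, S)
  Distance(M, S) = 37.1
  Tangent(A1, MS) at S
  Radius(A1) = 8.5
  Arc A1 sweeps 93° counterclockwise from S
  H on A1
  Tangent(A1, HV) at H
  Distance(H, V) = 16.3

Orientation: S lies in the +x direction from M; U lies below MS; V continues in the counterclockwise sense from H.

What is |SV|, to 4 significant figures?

26.35

M is at the origin; MS is horizontal with |MS| = 37.1 and S on the +x side, so S = (37.10, 0.000). A1 meets MS tangentially, so US is at right angles to MS, so U = S + (0, -8.5) = (37.10, -8.500). On A1, S sits at bearing 90° from U; a 93° counterclockwise sweep puts H at bearing 183°, so H = U + 8.5·(cos 183°, sin 183°) = (28.61, -8.945). The tangent condition forces UH to be normal to HV, so HV runs along (−sin 183°, cos 183°); with |HV| = 16.3, V = (29.46, -25.22). Then |SV| = |V − S| = 26.35.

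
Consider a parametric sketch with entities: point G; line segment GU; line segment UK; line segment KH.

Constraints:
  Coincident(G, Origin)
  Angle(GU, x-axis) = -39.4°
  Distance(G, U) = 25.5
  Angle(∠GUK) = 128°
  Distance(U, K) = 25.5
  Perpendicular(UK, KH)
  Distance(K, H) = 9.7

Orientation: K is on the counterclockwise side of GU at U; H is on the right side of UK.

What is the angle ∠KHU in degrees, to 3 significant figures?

69.2°

∠GUK = 128.0°, so UK runs at -39.4° + (180° − 128.0°) = 12.6° from the x-axis; with |UK| = 25.5, K = U + 25.5·(cos 12.6°, sin 12.6°) = (44.6, -10.6). UK ⟂ KH; with |KH| = 9.7 on the right of UK, H = K + 9.7·(0.218, -0.976) = (46.7, -20.1). Then cos ∠KHU = HK·HU / (|HK||HU|), giving 69.2°.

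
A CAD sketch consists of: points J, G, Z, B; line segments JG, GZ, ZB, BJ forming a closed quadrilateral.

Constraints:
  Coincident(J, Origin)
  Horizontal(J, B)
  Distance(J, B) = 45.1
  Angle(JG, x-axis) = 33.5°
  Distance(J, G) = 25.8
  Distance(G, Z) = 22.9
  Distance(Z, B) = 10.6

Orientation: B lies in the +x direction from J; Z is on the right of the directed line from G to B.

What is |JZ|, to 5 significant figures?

35.533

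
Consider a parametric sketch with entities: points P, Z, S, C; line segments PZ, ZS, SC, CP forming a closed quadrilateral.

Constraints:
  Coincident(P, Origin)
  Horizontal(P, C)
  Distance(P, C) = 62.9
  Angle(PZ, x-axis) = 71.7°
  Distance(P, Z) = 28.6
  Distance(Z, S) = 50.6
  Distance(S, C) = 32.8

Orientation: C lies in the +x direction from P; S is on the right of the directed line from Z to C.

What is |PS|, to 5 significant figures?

38.296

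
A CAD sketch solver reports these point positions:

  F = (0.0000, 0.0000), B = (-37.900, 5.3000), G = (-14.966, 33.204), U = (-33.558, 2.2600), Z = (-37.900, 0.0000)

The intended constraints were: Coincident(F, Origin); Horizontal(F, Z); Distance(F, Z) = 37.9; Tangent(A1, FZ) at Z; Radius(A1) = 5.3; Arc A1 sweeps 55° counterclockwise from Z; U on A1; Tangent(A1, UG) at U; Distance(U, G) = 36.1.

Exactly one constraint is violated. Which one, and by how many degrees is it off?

Tangent(A1, UG) at U — off by 4.00°.

F = (0.00, 0.00) ✓; F.y = 0.00, Z.y = 0.00 ✓; |FZ| = 37.90 ✓; ∠(BZ, ZF) = 90.00° ✓; |BZ| = 5.300 ✓; bearing(B→U) − bearing(B→Z) = 55.00° ✓; |BU| = 5.300 ✓; ∠(BU, UG) = 86.00° ✗; |UG| = 36.10 ✓.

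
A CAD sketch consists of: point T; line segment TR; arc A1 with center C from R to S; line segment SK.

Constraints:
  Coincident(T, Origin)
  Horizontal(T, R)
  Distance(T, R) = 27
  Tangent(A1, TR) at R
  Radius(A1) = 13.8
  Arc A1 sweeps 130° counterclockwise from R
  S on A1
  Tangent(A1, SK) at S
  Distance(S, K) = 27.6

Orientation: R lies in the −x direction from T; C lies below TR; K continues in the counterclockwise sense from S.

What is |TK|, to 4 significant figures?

48.09

On A1, R sits at bearing 90° from C; a 130° counterclockwise sweep puts S at bearing 220°, so S = C + 13.8·(cos 220°, sin 220°) = (-37.57, -22.67). Since A1 is tangent to SK there, CS ⟂ SK, so SK runs along (−sin 220°, cos 220°); with |SK| = 27.6, K = (-19.83, -43.81). Then |TK| = |K − T| = 48.09.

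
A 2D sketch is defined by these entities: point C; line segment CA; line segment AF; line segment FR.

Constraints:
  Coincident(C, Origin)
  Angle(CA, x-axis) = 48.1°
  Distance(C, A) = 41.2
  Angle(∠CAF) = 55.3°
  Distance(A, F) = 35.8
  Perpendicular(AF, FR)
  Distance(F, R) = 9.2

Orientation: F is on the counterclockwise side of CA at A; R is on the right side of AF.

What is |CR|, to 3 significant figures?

44.8

∠CAF = 55.3°, so AF runs at 48.1° + (180° − 55.3°) = 173° from the x-axis; with |AF| = 35.8, F = A + 35.8·(cos 173°, sin 173°) = (-8.00, 35.2). The perpendicularity gives FR at right angles to AF; with |FR| = 9.2 on the right of AF, R = F + 9.2·(0.125, 0.992) = (-6.85, 44.3). Then |CR| = |R − C| = 44.8.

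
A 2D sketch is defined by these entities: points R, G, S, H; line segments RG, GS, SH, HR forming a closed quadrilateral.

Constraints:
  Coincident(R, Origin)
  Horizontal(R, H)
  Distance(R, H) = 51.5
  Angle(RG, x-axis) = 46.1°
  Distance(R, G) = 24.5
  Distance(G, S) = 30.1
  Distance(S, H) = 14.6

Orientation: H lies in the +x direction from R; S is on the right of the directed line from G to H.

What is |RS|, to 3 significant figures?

37.8

Checks: |GS| = 30.10 ✓; |SH| = 14.60 ✓.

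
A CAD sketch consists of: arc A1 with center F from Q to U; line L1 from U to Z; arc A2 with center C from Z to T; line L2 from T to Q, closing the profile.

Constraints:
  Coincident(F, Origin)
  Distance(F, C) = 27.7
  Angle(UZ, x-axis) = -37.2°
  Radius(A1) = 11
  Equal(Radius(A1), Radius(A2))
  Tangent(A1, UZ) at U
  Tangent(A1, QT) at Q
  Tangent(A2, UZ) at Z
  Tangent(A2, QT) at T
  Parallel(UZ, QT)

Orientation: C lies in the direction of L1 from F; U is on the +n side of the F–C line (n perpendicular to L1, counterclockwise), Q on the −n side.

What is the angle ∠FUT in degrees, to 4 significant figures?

51.54°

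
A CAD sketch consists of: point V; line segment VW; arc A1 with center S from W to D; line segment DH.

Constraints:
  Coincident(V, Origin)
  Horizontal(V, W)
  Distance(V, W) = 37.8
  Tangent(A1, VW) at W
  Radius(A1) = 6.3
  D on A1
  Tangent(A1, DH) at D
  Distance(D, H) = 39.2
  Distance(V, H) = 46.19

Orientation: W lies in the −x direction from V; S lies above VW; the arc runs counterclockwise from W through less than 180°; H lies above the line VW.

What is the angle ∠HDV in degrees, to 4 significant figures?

80.08°

Checks: V.y = 0.00, W.y = 0.00 ✓; |VW| = 37.80 ✓; |SD| = 6.300 ✓; ∠(SD, DH) = 90.00° ✓; |DH| = 39.20 ✓; |VH| = 46.19 ✓.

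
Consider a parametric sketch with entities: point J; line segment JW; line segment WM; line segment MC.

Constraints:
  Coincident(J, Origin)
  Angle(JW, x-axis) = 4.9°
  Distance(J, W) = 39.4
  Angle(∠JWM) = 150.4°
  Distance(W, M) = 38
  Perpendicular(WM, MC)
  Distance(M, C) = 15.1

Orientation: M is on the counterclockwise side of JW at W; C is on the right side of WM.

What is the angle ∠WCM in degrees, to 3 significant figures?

68.3°

J is at the origin; JW runs at 4.9° with length 39.4, so W = 39.4·(cos 4.9°, sin 4.9°) = (39.3, 3.37). ∠JWM = 150.4°, so WM runs at 4.9° + (180° − 150.4°) = 34.5° from the x-axis; with |WM| = 38.0, M = W + 38.0·(cos 34.5°, sin 34.5°) = (70.6, 24.9). WM is perpendicular to MC; with |MC| = 15.1 on the right of WM, C = M + 15.1·(0.566, -0.824) = (79.1, 12.4). Then cos ∠WCM = CW·CM / (|CW||CM|), giving 68.3°.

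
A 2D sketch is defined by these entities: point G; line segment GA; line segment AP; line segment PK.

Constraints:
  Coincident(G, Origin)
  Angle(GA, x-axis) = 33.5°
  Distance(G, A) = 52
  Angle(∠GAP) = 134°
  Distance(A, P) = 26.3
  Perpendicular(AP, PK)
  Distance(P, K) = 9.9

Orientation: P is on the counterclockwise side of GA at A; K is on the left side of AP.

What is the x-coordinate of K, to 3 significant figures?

38.4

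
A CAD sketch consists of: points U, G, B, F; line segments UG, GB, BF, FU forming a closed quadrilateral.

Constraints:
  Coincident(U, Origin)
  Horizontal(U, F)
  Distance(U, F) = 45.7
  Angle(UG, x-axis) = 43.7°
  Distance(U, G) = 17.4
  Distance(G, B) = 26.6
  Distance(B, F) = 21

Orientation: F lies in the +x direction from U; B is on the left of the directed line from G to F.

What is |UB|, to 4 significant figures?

42.82

Checks: |GB| = 26.60 ✓; |BF| = 21.00 ✓.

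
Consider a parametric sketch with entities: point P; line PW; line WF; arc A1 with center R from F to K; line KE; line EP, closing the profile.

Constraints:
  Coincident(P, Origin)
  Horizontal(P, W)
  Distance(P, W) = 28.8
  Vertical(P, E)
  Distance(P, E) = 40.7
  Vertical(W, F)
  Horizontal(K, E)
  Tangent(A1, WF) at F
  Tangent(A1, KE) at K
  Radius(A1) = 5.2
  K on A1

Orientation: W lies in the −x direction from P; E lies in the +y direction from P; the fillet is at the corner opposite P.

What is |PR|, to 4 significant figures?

42.63

P and E share the same x with |PE| = 40.7 and E on the +y side, so E = (0.000, 40.70). The virtual corner opposite P is at (-28.80, 40.70). Since A1 is tangent to WF there, RF ⟂ WF and tangency of A1 to KE means the radius RK is perpendicular to KE, with radius 5.2, so the center R sits 5.2 in from both sides at R = (-23.60, 35.50). Then |PR| = |R − P| = 42.63.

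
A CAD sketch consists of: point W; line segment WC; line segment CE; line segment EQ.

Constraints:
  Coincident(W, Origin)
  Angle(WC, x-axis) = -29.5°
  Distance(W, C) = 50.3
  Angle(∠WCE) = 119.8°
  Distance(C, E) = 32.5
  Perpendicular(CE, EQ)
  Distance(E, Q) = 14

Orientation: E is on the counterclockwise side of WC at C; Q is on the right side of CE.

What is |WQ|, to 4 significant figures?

81.42

∠WCE = 119.8°, so CE runs at -29.5° + (180° − 119.8°) = 30.70° from the x-axis; with |CE| = 32.5, E = C + 32.5·(cos 30.70°, sin 30.70°) = (71.72, -8.176). CE ⟂ EQ; with |EQ| = 14.0 on the right of CE, Q = E + 14.0·(0.5105, -0.8599) = (78.87, -20.21). Then |WQ| = |Q − W| = 81.42.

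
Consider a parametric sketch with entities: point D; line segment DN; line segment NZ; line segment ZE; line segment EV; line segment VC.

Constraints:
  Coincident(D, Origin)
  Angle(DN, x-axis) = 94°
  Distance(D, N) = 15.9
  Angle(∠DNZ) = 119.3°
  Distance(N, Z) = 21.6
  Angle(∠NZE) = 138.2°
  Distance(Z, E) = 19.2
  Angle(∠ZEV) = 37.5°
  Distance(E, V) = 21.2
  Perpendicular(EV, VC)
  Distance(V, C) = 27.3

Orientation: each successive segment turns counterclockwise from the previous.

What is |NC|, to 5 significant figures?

23.225

∠ZEV = 37.5° gives EV at -21.000° from the x-axis; with |EV| = 21.2, V = (-19.255, 12.042). EV is perpendicular to VC, so VC runs at 69.000°; with |VC| = 27.3, C = (-9.4713, 37.528). Then |NC| = |C − N| = 23.225.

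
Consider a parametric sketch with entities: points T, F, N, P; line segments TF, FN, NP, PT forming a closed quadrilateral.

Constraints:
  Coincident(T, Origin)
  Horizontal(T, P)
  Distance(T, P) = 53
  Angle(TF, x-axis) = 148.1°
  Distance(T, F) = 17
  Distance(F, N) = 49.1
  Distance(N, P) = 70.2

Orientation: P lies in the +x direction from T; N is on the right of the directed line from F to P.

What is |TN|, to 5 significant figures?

39.586

Checks: |FN| = 49.10 ✓; |NP| = 70.20 ✓.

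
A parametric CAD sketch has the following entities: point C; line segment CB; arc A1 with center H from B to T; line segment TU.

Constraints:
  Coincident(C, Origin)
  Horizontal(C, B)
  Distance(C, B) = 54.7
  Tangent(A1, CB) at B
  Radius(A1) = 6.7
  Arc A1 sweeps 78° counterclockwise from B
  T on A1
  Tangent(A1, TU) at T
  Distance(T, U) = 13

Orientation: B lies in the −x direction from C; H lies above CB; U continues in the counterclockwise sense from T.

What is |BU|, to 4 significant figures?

20.26

C is at the origin; C and B share the same y with |CB| = 54.7 and B on the −x side, so B = (-54.70, 0.000). Since A1 is tangent to CB there, HB ⟂ CB, so H = B + (0, 6.7) = (-54.70, 6.700). On A1, B sits at bearing -90° from H; a 78° counterclockwise sweep puts T at bearing -12°, so T = H + 6.7·(cos -12°, sin -12°) = (-48.15, 5.307). Since A1 is tangent to TU there, HT ⟂ TU, so TU runs along (−sin -12°, cos -12°); with |TU| = 13.0, U = (-45.44, 18.02). Then |BU| = |U − B| = 20.26.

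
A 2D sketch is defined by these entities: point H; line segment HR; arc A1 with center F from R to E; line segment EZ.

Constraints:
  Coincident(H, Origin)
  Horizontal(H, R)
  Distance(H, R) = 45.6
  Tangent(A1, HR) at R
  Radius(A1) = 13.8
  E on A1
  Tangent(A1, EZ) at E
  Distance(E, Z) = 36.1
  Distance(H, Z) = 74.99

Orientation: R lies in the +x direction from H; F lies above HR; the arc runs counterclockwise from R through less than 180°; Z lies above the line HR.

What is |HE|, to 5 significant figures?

61.298

Checks: |FE| = 13.80 ✓; ∠(FE, EZ) = 90.00° ✓; |EZ| = 36.10 ✓; |HZ| = 74.99 ✓.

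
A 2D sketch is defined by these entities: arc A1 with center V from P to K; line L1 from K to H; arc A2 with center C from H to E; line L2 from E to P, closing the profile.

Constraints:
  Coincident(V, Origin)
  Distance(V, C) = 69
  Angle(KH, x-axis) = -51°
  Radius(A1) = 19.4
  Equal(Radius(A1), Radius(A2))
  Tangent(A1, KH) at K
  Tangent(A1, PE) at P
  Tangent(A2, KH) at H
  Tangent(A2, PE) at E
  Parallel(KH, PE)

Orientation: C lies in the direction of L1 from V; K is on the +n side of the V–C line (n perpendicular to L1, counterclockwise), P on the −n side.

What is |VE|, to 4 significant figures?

71.68

The slot axis is L1's direction at -51.0°, so u = (cos -51.0°, sin -51.0°) = (0.6293, -0.7771) and n = (−sin -51.0°, cos -51.0°) = (0.7771, 0.6293). V is at the origin and C lies 69.0 along u from V, so C = 69.0·u = (43.42, -53.62). Tangency of A1 to both parallel lines with radius 19.4 puts K and P at V ± 19.4·n: K = (15.08, 12.21), P = (-15.08, -12.21). Equal radii place H and E the same way about C: H = C + 19.4·n = (58.50, -41.41), E = C − 19.4·n = (28.35, -65.83). Then |VE| = |E − V| = 71.68.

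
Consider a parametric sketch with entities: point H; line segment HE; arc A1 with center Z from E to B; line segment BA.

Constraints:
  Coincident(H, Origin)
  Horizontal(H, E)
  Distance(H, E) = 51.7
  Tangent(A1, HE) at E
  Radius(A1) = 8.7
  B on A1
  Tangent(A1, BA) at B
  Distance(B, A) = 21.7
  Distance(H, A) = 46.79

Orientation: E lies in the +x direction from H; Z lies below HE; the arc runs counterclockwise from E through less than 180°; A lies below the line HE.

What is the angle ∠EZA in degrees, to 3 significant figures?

144°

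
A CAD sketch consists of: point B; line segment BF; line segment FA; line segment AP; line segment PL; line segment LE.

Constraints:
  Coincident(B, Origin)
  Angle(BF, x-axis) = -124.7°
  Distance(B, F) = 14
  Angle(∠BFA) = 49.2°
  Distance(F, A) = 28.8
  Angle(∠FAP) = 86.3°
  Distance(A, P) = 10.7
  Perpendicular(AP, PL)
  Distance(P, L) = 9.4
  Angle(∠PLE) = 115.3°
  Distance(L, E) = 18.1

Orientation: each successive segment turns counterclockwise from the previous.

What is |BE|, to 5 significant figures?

17.599

B is at the origin; BF runs at -124.7° with length 14.0, so F = (-7.9699, -11.510). ∠BFA = 49.2° gives FA at 6.1000° from the x-axis; with |FA| = 28.8, A = (20.667, -8.4496). ∠FAP = 86.3° gives AP at 99.800° from the x-axis; with |AP| = 10.7, P = (18.846, 2.0943). AP is perpendicular to PL, so PL runs at -170.20°; with |PL| = 9.4, L = (9.5829, 0.49428). ∠PLE = 115.3° gives LE at -105.50° from the x-axis; with |LE| = 18.1, E = (4.7459, -16.947). Then |BE| = |E − B| = 17.599.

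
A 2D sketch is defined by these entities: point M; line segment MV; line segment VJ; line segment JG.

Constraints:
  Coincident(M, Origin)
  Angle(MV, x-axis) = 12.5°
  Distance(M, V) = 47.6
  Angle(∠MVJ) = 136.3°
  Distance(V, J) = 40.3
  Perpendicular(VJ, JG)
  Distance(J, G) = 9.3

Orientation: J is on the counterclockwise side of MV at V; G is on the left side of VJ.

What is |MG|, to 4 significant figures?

78.35

M is at the origin; MV runs at 12.5° with length 47.6, so V = 47.6·(cos 12.5°, sin 12.5°) = (46.47, 10.30). ∠MVJ = 136.3°, so VJ runs at 12.5° + (180° − 136.3°) = 56.20° from the x-axis; with |VJ| = 40.3, J = V + 40.3·(cos 56.20°, sin 56.20°) = (68.89, 43.79). The perpendicularity gives JG at right angles to VJ; with |JG| = 9.3 on the left of VJ, G = J + 9.3·(-0.8310, 0.5563) = (61.16, 48.96). Then |MG| = |G − M| = 78.35.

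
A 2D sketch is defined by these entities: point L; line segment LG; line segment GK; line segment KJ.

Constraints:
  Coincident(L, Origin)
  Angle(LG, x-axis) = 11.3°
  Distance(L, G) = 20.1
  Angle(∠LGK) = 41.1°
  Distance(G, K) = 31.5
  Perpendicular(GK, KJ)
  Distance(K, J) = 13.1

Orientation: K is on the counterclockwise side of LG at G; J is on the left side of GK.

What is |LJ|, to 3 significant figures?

16.4

L is at the origin; LG runs at 11.3° with length 20.1, so G = 20.1·(cos 11.3°, sin 11.3°) = (19.7, 3.94). ∠LGK = 41.1°, so GK runs at 11.3° + (180° − 41.1°) = 150° from the x-axis; with |GK| = 31.5, K = G + 31.5·(cos 150°, sin 150°) = (-7.62, 19.6). GK is perpendicular to KJ; with |KJ| = 13.1 on the left of GK, J = K + 13.1·(-0.497, -0.868) = (-14.1, 8.23). Then |LJ| = |J − L| = 16.4.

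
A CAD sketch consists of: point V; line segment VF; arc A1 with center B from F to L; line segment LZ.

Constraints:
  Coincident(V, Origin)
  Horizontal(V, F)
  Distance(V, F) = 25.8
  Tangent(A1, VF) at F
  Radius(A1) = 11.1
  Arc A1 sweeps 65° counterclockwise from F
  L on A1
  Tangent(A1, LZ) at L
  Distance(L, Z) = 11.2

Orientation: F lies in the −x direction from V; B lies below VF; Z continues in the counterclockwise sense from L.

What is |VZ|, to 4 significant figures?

43.84

V is at the origin; VF is horizontal with |VF| = 25.8 and F on the −x side, so F = (-25.80, 0.000). A1 meets VF tangentially, so BF is at right angles to VF, so B = F + (0, -11.1) = (-25.80, -11.10). On A1, F sits at bearing 90° from B; a 65° counterclockwise sweep puts L at bearing 155°, so L = B + 11.1·(cos 155°, sin 155°) = (-35.86, -6.409). Tangency of A1 to LZ means the radius BL is perpendicular to LZ, so LZ runs along (−sin 155°, cos 155°); with |LZ| = 11.2, Z = (-40.59, -16.56). Then |VZ| = |Z − V| = 43.84.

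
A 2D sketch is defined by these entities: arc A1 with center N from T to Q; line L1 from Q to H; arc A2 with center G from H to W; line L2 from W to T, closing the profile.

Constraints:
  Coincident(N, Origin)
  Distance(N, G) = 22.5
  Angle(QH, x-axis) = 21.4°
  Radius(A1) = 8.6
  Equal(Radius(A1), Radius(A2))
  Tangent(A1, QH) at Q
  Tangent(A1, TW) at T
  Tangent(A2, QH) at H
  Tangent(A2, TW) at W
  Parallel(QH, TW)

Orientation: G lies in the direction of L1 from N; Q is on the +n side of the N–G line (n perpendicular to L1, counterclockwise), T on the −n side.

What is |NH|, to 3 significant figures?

24.1

The slot axis is L1's direction at 21.4°, so u = (cos 21.4°, sin 21.4°) = (0.931, 0.365) and n = (−sin 21.4°, cos 21.4°) = (-0.365, 0.931). N is at the origin and G lies 22.5 along u from N, so G = 22.5·u = (20.9, 8.21). Tangency of A1 to both parallel lines with radius 8.6 puts Q and T at N ± 8.6·n: Q = (-3.14, 8.01), T = (3.14, -8.01). Equal radii place H and W the same way about G: H = G + 8.6·n = (17.8, 16.2), W = G − 8.6·n = (24.1, 0.203). Then |NH| = |H − N| = 24.1.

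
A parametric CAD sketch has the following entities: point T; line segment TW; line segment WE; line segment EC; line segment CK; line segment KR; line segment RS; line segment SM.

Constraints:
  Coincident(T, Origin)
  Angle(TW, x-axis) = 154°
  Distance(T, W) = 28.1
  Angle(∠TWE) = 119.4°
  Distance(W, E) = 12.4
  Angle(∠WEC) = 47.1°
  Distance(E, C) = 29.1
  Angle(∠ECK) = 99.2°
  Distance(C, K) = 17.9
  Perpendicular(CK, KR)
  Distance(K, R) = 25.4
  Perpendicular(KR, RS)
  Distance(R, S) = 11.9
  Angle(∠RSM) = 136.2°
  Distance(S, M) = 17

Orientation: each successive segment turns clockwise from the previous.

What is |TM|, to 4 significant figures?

22.11

T is at the origin; TW runs at 154.0° with length 28.1, so W = (-25.26, 12.32). ∠TWE = 119.4° gives WE at 93.40° from the x-axis; with |WE| = 12.4, E = (-25.99, 24.70). ∠WEC = 47.1° gives EC at -39.50° from the x-axis; with |EC| = 29.1, C = (-3.537, 6.187). ∠ECK = 99.2° gives CK at -120.3° from the x-axis; with |CK| = 17.9, K = (-12.57, -9.268). CK is perpendicular to KR, so KR runs at 149.7°; with |KR| = 25.4, R = (-34.50, 3.547). KR ⟂ RS, so RS runs at 59.70°; with |RS| = 11.9, S = (-28.49, 13.82). ∠RSM = 136.2° gives SM at 15.90° from the x-axis; with |SM| = 17.0, M = (-12.15, 18.48). Then |TM| = |M − T| = 22.11.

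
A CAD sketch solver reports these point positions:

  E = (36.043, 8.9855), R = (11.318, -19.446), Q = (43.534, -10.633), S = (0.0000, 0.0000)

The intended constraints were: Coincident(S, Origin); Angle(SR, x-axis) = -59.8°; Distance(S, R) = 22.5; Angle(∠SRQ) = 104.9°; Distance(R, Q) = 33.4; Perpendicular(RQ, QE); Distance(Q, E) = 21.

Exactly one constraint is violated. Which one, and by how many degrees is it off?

Perpendicular(RQ, QE) — off by 5.60°.

S = (0.00, 0.00) ✓; SR at -59.80° ✓; |SR| = 22.50 ✓; ∠SRQ = 104.9° ✓; |RQ| = 33.40 ✓; ∠(RQ, QE) = 95.60° ✗; |QE| = 21.00 ✓.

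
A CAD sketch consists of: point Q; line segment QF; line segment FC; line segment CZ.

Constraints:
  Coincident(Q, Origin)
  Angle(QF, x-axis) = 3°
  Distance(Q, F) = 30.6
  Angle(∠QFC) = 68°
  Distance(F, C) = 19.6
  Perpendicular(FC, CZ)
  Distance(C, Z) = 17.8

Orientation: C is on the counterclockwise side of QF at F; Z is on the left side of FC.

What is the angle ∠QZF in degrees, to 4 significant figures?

94.66°

Q is at the origin; QF runs at 3.0° with length 30.6, so F = 30.6·(cos 3.0°, sin 3.0°) = (30.56, 1.601). ∠QFC = 68.0°, so FC runs at 3.0° + (180° − 68.0°) = 115.0° from the x-axis; with |FC| = 19.6, C = F + 19.6·(cos 115.0°, sin 115.0°) = (22.27, 19.37). FC is perpendicular to CZ; with |CZ| = 17.8 on the left of FC, Z = C + 17.8·(-0.9063, -0.4226) = (6.142, 11.84). Then cos ∠QZF = ZQ·ZF / (|ZQ||ZF|), giving 94.66°.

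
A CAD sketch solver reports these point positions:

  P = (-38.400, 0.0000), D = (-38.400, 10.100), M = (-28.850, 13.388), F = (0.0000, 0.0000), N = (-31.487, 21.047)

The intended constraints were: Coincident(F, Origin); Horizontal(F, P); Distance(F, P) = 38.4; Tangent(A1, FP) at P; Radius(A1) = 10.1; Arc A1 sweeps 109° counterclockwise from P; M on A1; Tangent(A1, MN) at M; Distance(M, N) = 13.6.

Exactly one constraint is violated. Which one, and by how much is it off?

Distance(M, N) = 13.6 — off by 5.50.

F = (0.00, 0.00) ✓; F.y = 0.00, P.y = 0.00 ✓; |FP| = 38.40 ✓; ∠(DP, PF) = 90.00° ✓; |DP| = 10.10 ✓; bearing(D→M) − bearing(D→P) = 109.0° ✓; |DM| = 10.10 ✓; ∠(DM, MN) = 90.00° ✓; |MN| = 8.100 ✗.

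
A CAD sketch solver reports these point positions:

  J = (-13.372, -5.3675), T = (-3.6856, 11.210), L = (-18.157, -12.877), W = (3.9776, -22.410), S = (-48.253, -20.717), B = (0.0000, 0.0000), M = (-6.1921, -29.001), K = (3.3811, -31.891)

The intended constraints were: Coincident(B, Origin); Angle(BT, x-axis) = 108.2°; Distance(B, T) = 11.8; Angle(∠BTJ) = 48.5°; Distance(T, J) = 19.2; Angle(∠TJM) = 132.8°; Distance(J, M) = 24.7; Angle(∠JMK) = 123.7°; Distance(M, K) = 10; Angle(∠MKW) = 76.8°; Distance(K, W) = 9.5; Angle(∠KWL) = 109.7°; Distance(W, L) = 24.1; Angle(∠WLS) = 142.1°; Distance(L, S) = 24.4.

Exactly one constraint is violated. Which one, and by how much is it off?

Distance(L, S) = 24.4 — off by 6.70.

B = (0.00, 0.00) ✓; BT at 108.2° ✓; |BT| = 11.80 ✓; ∠BTJ = 48.50° ✓; |TJ| = 19.20 ✓; ∠TJM = 132.8° ✓; |JM| = 24.70 ✓; ∠JMK = 123.7° ✓; |MK| = 10.00 ✓; ∠MKW = 76.80° ✓; |KW| = 9.500 ✓; ∠KWL = 109.7° ✓; |WL| = 24.10 ✓; ∠WLS = 142.1° ✓; |LS| = 31.10 ✗.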